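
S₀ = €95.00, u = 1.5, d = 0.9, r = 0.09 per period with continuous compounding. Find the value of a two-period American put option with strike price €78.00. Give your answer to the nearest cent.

€0.40

Risk-neutral probability p = (e^0.09 − 0.9)/(1.5 − 0.9) = 0.1942/0.6000 = 0.3236
Terminal stock prices: S_uu = 213.8, S_ud = 128.2, S_dd = 76.95
Terminal payoffs (K − S): max(-135.8, 0) = 0, max(-50.25, 0) = 0, max(1.05, 0) = 1.05
Node u (S = 142.5): continuation = e^(−0.09)·[0.3236·0.0000 + 0.6764·0.0000] = 0.0000; exercise value = 0.0000 ≤ continuation, so V_u = 0.0000
Node d (S = 85.5): continuation = e^(−0.09)·[0.3236·0.0000 + 0.6764·1.0500] = 0.6491; exercise value = 0.0000 ≤ continuation, so V_d = 0.6491
Node 0 (S = 95): continuation = e^(−0.09)·[0.3236·0.0000 + 0.6764·0.6491] = 0.4012; exercise value = 0.0000 ≤ continuation, so V_0 = 0.4012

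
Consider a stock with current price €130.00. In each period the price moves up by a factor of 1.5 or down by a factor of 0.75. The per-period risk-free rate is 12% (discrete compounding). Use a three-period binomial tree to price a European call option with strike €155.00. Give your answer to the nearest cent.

€41.20

Risk-neutral probability p = (1 + 0.12 − 0.75)/(1.5 − 0.75) = 0.3700/0.7500 = 0.4933
Terminal stock prices: S_uuu = 438.8, S_uud = 219.4, S_udd = 109.7, S_ddd = 54.84
Terminal payoffs (S − K): max(283.8, 0) = 283.8, max(64.38, 0) = 64.38, max(-45.31, 0) = 0, max(-100.2, 0) = 0
Node uu (S = 292.5): V_uu = 1/1.12·[0.4933·283.7500 + 0.5067·64.3750] = 154.1071
Node ud (S = 146.2): V_ud = 1/1.12·[0.4933·64.3750 + 0.5067·0.0000] = 28.3557
Node dd (S = 73.12): V_dd = 1/1.12·[0.4933·0.0000 + 0.5067·0.0000] = 0.0000
Node u (S = 195): V_u = 1/1.12·[0.4933·154.1071 + 0.5067·28.3557] = 80.7081
Node d (S = 97.5): V_d = 1/1.12·[0.4933·28.3557 + 0.5067·0.0000] = 12.4900
Node 0 (S = 130): V_0 = 1/1.12·[0.4933·80.7081 + 0.5067·12.4900] = 41.2002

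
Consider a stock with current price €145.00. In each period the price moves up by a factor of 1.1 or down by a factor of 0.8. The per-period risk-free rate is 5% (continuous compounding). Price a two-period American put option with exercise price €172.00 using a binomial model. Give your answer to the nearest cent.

Risk-neutral probability p = (e^0.05 − 0.8)/(1.1 − 0.8) = 0.2513/0.3000 = 0.8376
Terminal stock prices: S_uu = 175.5, S_ud = 127.6, S_dd = 92.8
Terminal payoffs (K − S): max(-3.45, 0) = 0, max(44.4, 0) = 44.4, max(79.2, 0) = 79.2
Node u (S = 159.5): continuation = e^(−0.05)·[0.8376·0.0000 + 0.1624·44.4000] = 6.8602; exercise value = 12.5000 > continuation, so V_u = 12.5000 (exercise)
Node d (S = 116): continuation = e^(−0.05)·[0.8376·44.4000 + 0.1624·79.2000] = 47.6115; exercise value = 56.0000 > continuation, so V_d = 56.0000 (exercise)
Node 0 (S = 145): continuation = e^(−0.05)·[0.8376·12.5000 + 0.1624·56.0000] = 18.6115; exercise value = 27.0000 > continuation, so V_0 = 27.0000 (exercise)

€27.00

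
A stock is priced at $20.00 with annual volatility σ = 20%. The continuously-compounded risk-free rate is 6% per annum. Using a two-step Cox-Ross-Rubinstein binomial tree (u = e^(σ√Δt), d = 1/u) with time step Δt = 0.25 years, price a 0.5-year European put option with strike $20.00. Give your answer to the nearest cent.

CRR parameters: u = e^(σ√Δt) = e^(0.2·√0.25) = 1.1052, d = 1/u = 0.9048
Per-period rate: rΔt = 0.06·0.25 = 0.015, so R = e^0.015 = 1.0151
Risk-neutral probability p = (e^0.015 − 0.9048)/(1.1052 − 0.9048) = 0.1103/0.2003 = 0.5505
Terminal stock prices: S_uu = 24.43, S_ud = 20, S_dd = 16.37
Terminal payoffs (K − S): max(-4.428, 0) = 0, max(0, 0) = 0, max(3.625, 0) = 3.625
Node u (S = 22.1): V_u = e^(−0.015)·[0.5505·0.0000 + 0.4495·0.0000] = 0.0000
Node d (S = 18.1): V_d = e^(−0.015)·[0.5505·0.0000 + 0.4495·3.6254] = 1.6055
Node 0 (S = 20): V_0 = e^(−0.015)·[0.5505·0.0000 + 0.4495·1.6055] = 0.7110

$0.71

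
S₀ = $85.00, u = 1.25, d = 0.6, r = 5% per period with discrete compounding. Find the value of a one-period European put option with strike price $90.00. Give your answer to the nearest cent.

Risk-neutral probability p = (1 + 0.05 − 0.6)/(1.25 − 0.6) = 0.4500/0.6500 = 0.6923
Terminal stock prices: S_u = 106.2, S_d = 51
Terminal payoffs (K − S): max(-16.25, 0) = 0, max(39, 0) = 39
Node 0 (S = 85): V_0 = 1/1.05·[0.6923·0.0000 + 0.3077·39.0000] = 11.4286

$11.43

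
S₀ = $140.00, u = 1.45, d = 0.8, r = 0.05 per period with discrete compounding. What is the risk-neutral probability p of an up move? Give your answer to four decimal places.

Risk-neutral probability p = (1 + 0.05 − 0.8)/(1.45 − 0.8) = 0.2500/0.6500 = 0.3846

p = 0.3846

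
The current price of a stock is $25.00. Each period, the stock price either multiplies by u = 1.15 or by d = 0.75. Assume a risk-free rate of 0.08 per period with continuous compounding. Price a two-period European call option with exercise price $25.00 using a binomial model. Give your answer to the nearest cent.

$4.77

Risk-neutral probability p = (e^0.08 − 0.75)/(1.15 − 0.75) = 0.3333/0.4000 = 0.8332
Terminal stock prices: S_uu = 33.06, S_ud = 21.56, S_dd = 14.06
Terminal payoffs (S − K): max(8.062, 0) = 8.062, max(-3.438, 0) = 0, max(-10.94, 0) = 0
Node u (S = 28.75): V_u = e^(−0.08)·[0.8332·8.0625 + 0.1668·0.0000] = 6.2013
Node d (S = 18.75): V_d = e^(−0.08)·[0.8332·0.0000 + 0.1668·0.0000] = 0.0000
Node 0 (S = 25): V_0 = e^(−0.08)·[0.8332·6.2013 + 0.1668·0.0000] = 4.7698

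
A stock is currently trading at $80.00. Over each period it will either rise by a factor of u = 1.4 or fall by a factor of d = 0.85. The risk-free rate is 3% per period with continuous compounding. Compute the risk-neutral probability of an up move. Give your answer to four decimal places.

Risk-neutral probability p = (e^0.03 − 0.85)/(1.4 − 0.85) = 0.1805/0.5500 = 0.3281

p = 0.3281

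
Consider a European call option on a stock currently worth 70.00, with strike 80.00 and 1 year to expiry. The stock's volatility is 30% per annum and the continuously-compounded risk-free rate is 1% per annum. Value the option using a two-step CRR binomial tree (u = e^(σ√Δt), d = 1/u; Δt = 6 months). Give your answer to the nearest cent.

CRR parameters: u = e^(σ√Δt) = e^(0.3·√0.5) = 1.2363, d = 1/u = 0.8089
Per-period rate: rΔt = 0.01·0.5 = 0.005, so R = e^0.005 = 1.0050
Risk-neutral probability p = (e^0.005 − 0.8089)/(1.2363 − 0.8089) = 0.1962/0.4275 = 0.4589
Terminal stock prices: S_uu = 107, S_ud = 70, S_dd = 45.8
Terminal payoffs (S − K): max(26.99, 0) = 26.99, max(-10, 0) = 0, max(-34.2, 0) = 0
Node u (S = 86.54): V_u = e^(−0.005)·[0.4589·26.9926 + 0.5411·0.0000] = 12.3249
Node d (S = 56.62): V_d = e^(−0.005)·[0.4589·0.0000 + 0.5411·0.0000] = 0.0000
Node 0 (S = 70): V_0 = e^(−0.005)·[0.4589·12.3249 + 0.5411·0.0000] = 5.6276

5.63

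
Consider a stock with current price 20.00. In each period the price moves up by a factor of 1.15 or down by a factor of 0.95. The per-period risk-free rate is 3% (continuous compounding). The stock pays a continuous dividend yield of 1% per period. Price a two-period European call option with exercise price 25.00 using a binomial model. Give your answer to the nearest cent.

Per-period risk-free factor R = e^0.03 = 1.0305; dividend-adjusted growth = e^(0.03−0.01) = 1.0202.
Risk-neutral probability p = (1.0202 − 0.95)/(1.15 − 0.95) = 0.0702/0.2000 = 0.3510
Terminal stock prices: S_uu = 26.45, S_ud = 21.85, S_dd = 18.05
Terminal payoffs (S − K): max(1.45, 0) = 1.45, max(-3.15, 0) = 0, max(-6.95, 0) = 0
Node u (S = 23): V_u = e^(−0.03)·[0.3510·1.4500 + 0.6490·0.0000] = 0.4939
Node d (S = 19): V_d = e^(−0.03)·[0.3510·0.0000 + 0.6490·0.0000] = 0.0000
Node 0 (S = 20): V_0 = e^(−0.03)·[0.3510·0.4939 + 0.6490·0.0000] = 0.1682

0.17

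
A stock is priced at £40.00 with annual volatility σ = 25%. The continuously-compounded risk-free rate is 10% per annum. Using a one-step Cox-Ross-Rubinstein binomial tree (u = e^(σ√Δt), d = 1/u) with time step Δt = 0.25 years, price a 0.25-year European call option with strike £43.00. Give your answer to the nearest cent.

CRR parameters: u = e^(σ√Δt) = e^(0.25·√0.25) = 1.1331, d = 1/u = 0.8825
Per-period rate: rΔt = 0.1·0.25 = 0.025, so R = e^0.025 = 1.0253
Risk-neutral probability p = (e^0.025 − 0.8825)/(1.1331 − 0.8825) = 0.1428/0.2507 = 0.5698
Terminal stock prices: S_u = 45.33, S_d = 35.3
Terminal payoffs (S − K): max(2.326, 0) = 2.326, max(-7.7, 0) = 0
Node 0 (S = 40): V_0 = e^(−0.025)·[0.5698·2.3259 + 0.4302·0.0000] = 1.2926

£1.29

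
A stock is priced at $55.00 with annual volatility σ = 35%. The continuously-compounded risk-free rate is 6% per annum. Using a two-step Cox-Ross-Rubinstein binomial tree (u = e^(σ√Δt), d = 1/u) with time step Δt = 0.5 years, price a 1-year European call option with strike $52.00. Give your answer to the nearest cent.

CRR parameters: u = e^(σ√Δt) = e^(0.35·√0.5) = 1.2808, d = 1/u = 0.7808
Per-period rate: rΔt = 0.06·0.5 = 0.03, so R = e^0.03 = 1.0305
Risk-neutral probability p = (e^0.03 − 0.7808)/(1.2808 − 0.7808) = 0.2497/0.5000 = 0.4993
Terminal stock prices: S_uu = 90.23, S_ud = 55, S_dd = 33.53
Terminal payoffs (S − K): max(38.23, 0) = 38.23, max(3, 0) = 3, max(-18.47, 0) = 0
Node u (S = 70.44): V_u = e^(−0.03)·[0.4993·38.2251 + 0.5007·3.0000] = 19.9810
Node d (S = 42.94): V_d = e^(−0.03)·[0.4993·3.0000 + 0.5007·0.0000] = 1.4538
Node 0 (S = 55): V_0 = e^(−0.03)·[0.4993·19.9810 + 0.5007·1.4538] = 10.3889

$10.39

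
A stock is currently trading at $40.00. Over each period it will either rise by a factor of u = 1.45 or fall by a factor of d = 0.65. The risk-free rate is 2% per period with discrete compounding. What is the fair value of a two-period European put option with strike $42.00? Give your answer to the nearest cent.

Risk-neutral probability p = (1 + 0.02 − 0.65)/(1.45 − 0.65) = 0.3700/0.8000 = 0.4625
Terminal stock prices: S_uu = 84.1, S_ud = 37.7, S_dd = 16.9
Terminal payoffs (K − S): max(-42.1, 0) = 0, max(4.3, 0) = 4.3, max(25.1, 0) = 25.1
Node u (S = 58): V_u = 1/1.02·[0.4625·0.0000 + 0.5375·4.3000] = 2.2659
Node d (S = 26): V_d = 1/1.02·[0.4625·4.3000 + 0.5375·25.1000] = 15.1765
Node 0 (S = 40): V_0 = 1/1.02·[0.4625·2.2659 + 0.5375·15.1765] = 9.0248

$9.02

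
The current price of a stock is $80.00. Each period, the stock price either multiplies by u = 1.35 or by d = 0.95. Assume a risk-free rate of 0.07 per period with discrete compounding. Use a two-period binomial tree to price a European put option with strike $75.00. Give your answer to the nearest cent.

Risk-neutral probability p = (1 + 0.07 − 0.95)/(1.35 − 0.95) = 0.1200/0.4000 = 0.3000
Terminal stock prices: S_uu = 145.8, S_ud = 102.6, S_dd = 72.2
Terminal payoffs (K − S): max(-70.8, 0) = 0, max(-27.6, 0) = 0, max(2.8, 0) = 2.8
Node u (S = 108): V_u = 1/1.07·[0.3000·0.0000 + 0.7000·0.0000] = 0.0000
Node d (S = 76): V_d = 1/1.07·[0.3000·0.0000 + 0.7000·2.8000] = 1.8318
Node 0 (S = 80): V_0 = 1/1.07·[0.3000·0.0000 + 0.7000·1.8318] = 1.1984

$1.20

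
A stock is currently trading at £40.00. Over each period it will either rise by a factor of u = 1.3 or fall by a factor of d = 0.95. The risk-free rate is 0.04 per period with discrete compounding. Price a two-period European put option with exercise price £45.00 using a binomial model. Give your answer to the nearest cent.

£4.54

Risk-neutral probability p = (1 + 0.04 − 0.95)/(1.3 − 0.95) = 0.0900/0.3500 = 0.2571
Terminal stock prices: S_uu = 67.6, S_ud = 49.4, S_dd = 36.1
Terminal payoffs (K − S): max(-22.6, 0) = 0, max(-4.4, 0) = 0, max(8.9, 0) = 8.9
Node u (S = 52): V_u = 1/1.04·[0.2571·0.0000 + 0.7429·0.0000] = 0.0000
Node d (S = 38): V_d = 1/1.04·[0.2571·0.0000 + 0.7429·8.9000] = 6.3571
Node 0 (S = 40): V_0 = 1/1.04·[0.2571·0.0000 + 0.7429·6.3571] = 4.5408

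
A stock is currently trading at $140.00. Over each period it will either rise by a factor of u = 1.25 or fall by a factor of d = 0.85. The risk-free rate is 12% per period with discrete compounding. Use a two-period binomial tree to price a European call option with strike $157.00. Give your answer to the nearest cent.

$22.43

Risk-neutral probability p = (1 + 0.12 − 0.85)/(1.25 − 0.85) = 0.2700/0.4000 = 0.6750
Terminal stock prices: S_uu = 218.8, S_ud = 148.8, S_dd = 101.1
Terminal payoffs (S − K): max(61.75, 0) = 61.75, max(-8.25, 0) = 0, max(-55.85, 0) = 0
Node u (S = 175): V_u = 1/1.12·[0.6750·61.7500 + 0.3250·0.0000] = 37.2154
Node d (S = 119): V_d = 1/1.12·[0.6750·0.0000 + 0.3250·0.0000] = 0.0000
Node 0 (S = 140): V_0 = 1/1.12·[0.6750·37.2154 + 0.3250·0.0000] = 22.4289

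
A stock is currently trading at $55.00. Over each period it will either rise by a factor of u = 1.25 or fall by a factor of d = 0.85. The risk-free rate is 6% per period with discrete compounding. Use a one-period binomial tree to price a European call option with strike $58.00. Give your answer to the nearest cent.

$5.32

Risk-neutral probability p = (1 + 0.06 − 0.85)/(1.25 − 0.85) = 0.2100/0.4000 = 0.5250
Terminal stock prices: S_u = 68.75, S_d = 46.75
Terminal payoffs (S − K): max(10.75, 0) = 10.75, max(-11.25, 0) = 0
Node 0 (S = 55): V_0 = 1/1.06·[0.5250·10.7500 + 0.4750·0.0000] = 5.3243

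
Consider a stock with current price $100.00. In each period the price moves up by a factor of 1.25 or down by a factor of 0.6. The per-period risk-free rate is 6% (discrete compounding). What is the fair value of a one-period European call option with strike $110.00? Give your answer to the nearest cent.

$10.01

Risk-neutral probability p = (1 + 0.06 − 0.6)/(1.25 − 0.6) = 0.4600/0.6500 = 0.7077
Terminal stock prices: S_u = 125, S_d = 60
Terminal payoffs (S − K): max(15, 0) = 15, max(-50, 0) = 0
Node 0 (S = 100): V_0 = 1/1.06·[0.7077·15.0000 + 0.2923·0.0000] = 10.0145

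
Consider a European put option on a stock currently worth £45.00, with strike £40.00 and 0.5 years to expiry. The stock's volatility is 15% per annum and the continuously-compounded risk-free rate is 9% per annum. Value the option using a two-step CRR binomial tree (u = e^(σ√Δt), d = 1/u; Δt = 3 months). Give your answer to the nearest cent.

£0.16

CRR parameters: u = e^(σ√Δt) = e^(0.15·√0.25) = 1.0779, d = 1/u = 0.9277
Per-period rate: rΔt = 0.09·0.25 = 0.0225, so R = e^0.0225 = 1.0228
Risk-neutral probability p = (e^0.0225 − 0.9277)/(1.0779 − 0.9277) = 0.0950/0.1501 = 0.6328
Terminal stock prices: S_uu = 52.28, S_ud = 45, S_dd = 38.73
Terminal payoffs (K − S): max(-12.28, 0) = 0, max(-5, 0) = 0, max(1.268, 0) = 1.268
Node u (S = 48.5): V_u = e^(−0.0225)·[0.6328·0.0000 + 0.3672·0.0000] = 0.0000
Node d (S = 41.75): V_d = e^(−0.0225)·[0.6328·0.0000 + 0.3672·1.2681] = 0.4553
Node 0 (S = 45): V_0 = e^(−0.0225)·[0.6328·0.0000 + 0.3672·0.4553] = 0.1635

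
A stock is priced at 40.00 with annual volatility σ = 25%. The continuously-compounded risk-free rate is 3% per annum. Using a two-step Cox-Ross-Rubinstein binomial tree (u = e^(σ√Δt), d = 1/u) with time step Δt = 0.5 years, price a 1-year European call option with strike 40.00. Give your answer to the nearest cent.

CRR parameters: u = e^(σ√Δt) = e^(0.25·√0.5) = 1.1934, d = 1/u = 0.8380
Per-period rate: rΔt = 0.03·0.5 = 0.015, so R = e^0.015 = 1.0151
Risk-neutral probability p = (e^0.015 − 0.8380)/(1.1934 − 0.8380) = 0.1771/0.3554 = 0.4984
Terminal stock prices: S_uu = 56.96, S_ud = 40, S_dd = 28.09
Terminal payoffs (S − K): max(16.96, 0) = 16.96, max(0, 0) = 0, max(-11.91, 0) = 0
Node u (S = 47.73): V_u = e^(−0.015)·[0.4984·16.9648 + 0.5016·0.0000] = 8.3301
Node d (S = 33.52): V_d = e^(−0.015)·[0.4984·0.0000 + 0.5016·0.0000] = 0.0000
Node 0 (S = 40): V_0 = e^(−0.015)·[0.4984·8.3301 + 0.5016·0.0000] = 4.0903

4.09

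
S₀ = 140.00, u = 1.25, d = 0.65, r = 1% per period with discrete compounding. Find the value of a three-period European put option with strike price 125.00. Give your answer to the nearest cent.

19.65

Risk-neutral probability p = (1 + 0.01 − 0.65)/(1.25 − 0.65) = 0.3600/0.6000 = 0.6000
Terminal stock prices: S_uuu = 273.4, S_uud = 142.2, S_udd = 73.94, S_ddd = 38.45
Terminal payoffs (K − S): max(-148.4, 0) = 0, max(-17.19, 0) = 0, max(51.06, 0) = 51.06, max(86.55, 0) = 86.55
Node uu (S = 218.8): V_uu = 1/1.01·[0.6000·0.0000 + 0.4000·0.0000] = 0.0000
Node ud (S = 113.8): V_ud = 1/1.01·[0.6000·0.0000 + 0.4000·51.0625] = 20.2228
Node dd (S = 59.15): V_dd = 1/1.01·[0.6000·51.0625 + 0.4000·86.5525] = 64.6124
Node u (S = 175): V_u = 1/1.01·[0.6000·0.0000 + 0.4000·20.2228] = 8.0090
Node d (S = 91): V_d = 1/1.01·[0.6000·20.2228 + 0.4000·64.6124] = 37.6026
Node 0 (S = 140): V_0 = 1/1.01·[0.6000·8.0090 + 0.4000·37.6026] = 19.6499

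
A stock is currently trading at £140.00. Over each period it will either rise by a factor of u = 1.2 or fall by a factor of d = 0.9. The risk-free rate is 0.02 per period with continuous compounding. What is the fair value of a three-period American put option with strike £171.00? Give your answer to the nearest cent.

Risk-neutral probability p = (e^0.02 − 0.9)/(1.2 − 0.9) = 0.1202/0.3000 = 0.4007
Terminal stock prices: S_uuu = 241.9, S_uud = 181.4, S_udd = 136.1, S_ddd = 102.1
Terminal payoffs (K − S): max(-70.92, 0) = 0, max(-10.44, 0) = 0, max(34.92, 0) = 34.92, max(68.94, 0) = 68.94
Node uu (S = 201.6): continuation = e^(−0.02)·[0.4007·0.0000 + 0.5993·0.0000] = 0.0000; exercise value = 0.0000 ≤ continuation, so V_uu = 0.0000
Node ud (S = 151.2): continuation = e^(−0.02)·[0.4007·0.0000 + 0.5993·34.9200] = 20.5142; exercise value = 19.8000 ≤ continuation, so V_ud = 20.5142
Node dd (S = 113.4): continuation = e^(−0.02)·[0.4007·34.9200 + 0.5993·68.9400] = 54.2140; exercise value = 57.6000 > continuation, so V_dd = 57.6000 (exercise)
Node u (S = 168): continuation = e^(−0.02)·[0.4007·0.0000 + 0.5993·20.5142] = 12.0513; exercise value = 3.0000 ≤ continuation, so V_u = 12.0513
Node d (S = 126): continuation = e^(−0.02)·[0.4007·20.5142 + 0.5993·57.6000] = 41.8944; exercise value = 45.0000 > continuation, so V_d = 45.0000 (exercise)
Node 0 (S = 140): continuation = e^(−0.02)·[0.4007·12.0513 + 0.5993·45.0000] = 31.1687; exercise value = 31.0000 ≤ continuation, so V_0 = 31.1687

£31.17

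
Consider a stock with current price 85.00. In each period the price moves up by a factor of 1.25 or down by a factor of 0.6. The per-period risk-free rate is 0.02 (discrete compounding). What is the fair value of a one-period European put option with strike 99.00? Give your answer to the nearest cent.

16.65

Risk-neutral probability p = (1 + 0.02 − 0.6)/(1.25 − 0.6) = 0.4200/0.6500 = 0.6462
Terminal stock prices: S_u = 106.2, S_d = 51
Terminal payoffs (K − S): max(-7.25, 0) = 0, max(48, 0) = 48
Node 0 (S = 85): V_0 = 1/1.02·[0.6462·0.0000 + 0.3538·48.0000] = 16.6516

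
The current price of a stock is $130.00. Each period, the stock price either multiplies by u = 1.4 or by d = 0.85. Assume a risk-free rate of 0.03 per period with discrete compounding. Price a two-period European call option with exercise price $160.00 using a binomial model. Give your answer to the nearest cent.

$9.57

Risk-neutral probability p = (1 + 0.03 − 0.85)/(1.4 − 0.85) = 0.1800/0.5500 = 0.3273
Terminal stock prices: S_uu = 254.8, S_ud = 154.7, S_dd = 93.92
Terminal payoffs (S − K): max(94.8, 0) = 94.8, max(-5.3, 0) = 0, max(-66.08, 0) = 0
Node u (S = 182): V_u = 1/1.03·[0.3273·94.8000 + 0.6727·0.0000] = 30.1218
Node d (S = 110.5): V_d = 1/1.03·[0.3273·0.0000 + 0.6727·0.0000] = 0.0000
Node 0 (S = 130): V_0 = 1/1.03·[0.3273·30.1218 + 0.6727·0.0000] = 9.5709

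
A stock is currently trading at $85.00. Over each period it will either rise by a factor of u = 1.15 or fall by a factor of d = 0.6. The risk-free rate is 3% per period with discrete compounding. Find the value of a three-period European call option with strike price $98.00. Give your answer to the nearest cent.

$13.68

Risk-neutral probability p = (1 + 0.03 − 0.6)/(1.15 − 0.6) = 0.4300/0.5500 = 0.7818
Terminal stock prices: S_uuu = 129.3, S_uud = 67.45, S_udd = 35.19, S_ddd = 18.36
Terminal payoffs (S − K): max(31.27, 0) = 31.27, max(-30.55, 0) = 0, max(-62.81, 0) = 0, max(-79.64, 0) = 0
Node uu (S = 112.4): V_uu = 1/1.03·[0.7818·31.2744 + 0.2182·0.0000] = 23.7387
Node ud (S = 58.65): V_ud = 1/1.03·[0.7818·0.0000 + 0.2182·0.0000] = 0.0000
Node dd (S = 30.6): V_dd = 1/1.03·[0.7818·0.0000 + 0.2182·0.0000] = 0.0000
Node u (S = 97.75): V_u = 1/1.03·[0.7818·23.7387 + 0.2182·0.0000] = 18.0188
Node d (S = 51): V_d = 1/1.03·[0.7818·0.0000 + 0.2182·0.0000] = 0.0000
Node 0 (S = 85): V_0 = 1/1.03·[0.7818·18.0188 + 0.2182·0.0000] = 13.6771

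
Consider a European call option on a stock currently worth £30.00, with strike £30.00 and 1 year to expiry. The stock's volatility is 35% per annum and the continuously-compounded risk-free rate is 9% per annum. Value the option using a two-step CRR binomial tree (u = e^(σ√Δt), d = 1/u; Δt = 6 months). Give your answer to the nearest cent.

CRR parameters: u = e^(σ√Δt) = e^(0.35·√0.5) = 1.2808, d = 1/u = 0.7808
Per-period rate: rΔt = 0.09·0.5 = 0.045, so R = e^0.045 = 1.0460
Risk-neutral probability p = (e^0.045 − 0.7808)/(1.2808 − 0.7808) = 0.2653/0.5000 = 0.5305
Terminal stock prices: S_uu = 49.21, S_ud = 30, S_dd = 18.29
Terminal payoffs (S − K): max(19.21, 0) = 19.21, max(0, 0) = 0, max(-11.71, 0) = 0
Node u (S = 38.42): V_u = e^(−0.045)·[0.5305·19.2137 + 0.4695·0.0000] = 9.7442
Node d (S = 23.42): V_d = e^(−0.045)·[0.5305·0.0000 + 0.4695·0.0000] = 0.0000
Node 0 (S = 30): V_0 = e^(−0.045)·[0.5305·9.7442 + 0.4695·0.0000] = 4.9417

£4.94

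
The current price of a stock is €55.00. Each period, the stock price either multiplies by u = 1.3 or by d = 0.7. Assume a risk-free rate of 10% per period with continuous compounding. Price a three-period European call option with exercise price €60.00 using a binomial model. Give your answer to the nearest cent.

€15.54

Risk-neutral probability p = (e^0.1 − 0.7)/(1.3 − 0.7) = 0.4052/0.6000 = 0.6753
Terminal stock prices: S_uuu = 120.8, S_uud = 65.06, S_udd = 35.03, S_ddd = 18.86
Terminal payoffs (S − K): max(60.84, 0) = 60.84, max(5.065, 0) = 5.065, max(-24.97, 0) = 0, max(-41.14, 0) = 0
Node uu (S = 92.95): V_uu = e^(−0.1)·[0.6753·60.8350 + 0.3247·5.0650] = 38.6598
Node ud (S = 50.05): V_ud = e^(−0.1)·[0.6753·5.0650 + 0.3247·0.0000] = 3.0948
Node dd (S = 26.95): V_dd = e^(−0.1)·[0.6753·0.0000 + 0.3247·0.0000] = 0.0000
Node u (S = 71.5): V_u = e^(−0.1)·[0.6753·38.6598 + 0.3247·3.0948] = 24.5313
Node d (S = 38.5): V_d = e^(−0.1)·[0.6753·3.0948 + 0.3247·0.0000] = 1.8910
Node 0 (S = 55): V_0 = e^(−0.1)·[0.6753·24.5313 + 0.3247·1.8910] = 15.5448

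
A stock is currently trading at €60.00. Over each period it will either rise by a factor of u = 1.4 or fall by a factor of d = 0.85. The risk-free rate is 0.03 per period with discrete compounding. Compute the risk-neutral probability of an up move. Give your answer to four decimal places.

p = 0.3273

Risk-neutral probability p = (1 + 0.03 − 0.85)/(1.4 − 0.85) = 0.1800/0.5500 = 0.3273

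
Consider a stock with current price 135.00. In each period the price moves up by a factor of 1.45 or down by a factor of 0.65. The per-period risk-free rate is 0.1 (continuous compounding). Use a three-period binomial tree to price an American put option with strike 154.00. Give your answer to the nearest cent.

31.42

Risk-neutral probability p = (e^0.1 − 0.65)/(1.45 − 0.65) = 0.4552/0.8000 = 0.5690
Terminal stock prices: S_uuu = 411.6, S_uud = 184.5, S_udd = 82.7, S_ddd = 37.07
Terminal payoffs (K − S): max(-257.6, 0) = 0, max(-30.49, 0) = 0, max(71.3, 0) = 71.3, max(116.9, 0) = 116.9
Node uu (S = 283.8): continuation = e^(−0.1)·[0.5690·0.0000 + 0.4310·0.0000] = 0.0000; exercise value = 0.0000 ≤ continuation, so V_uu = 0.0000
Node ud (S = 127.2): continuation = e^(−0.1)·[0.5690·0.0000 + 0.4310·71.2956] = 27.8066; exercise value = 26.7625 ≤ continuation, so V_ud = 27.8066
Node dd (S = 57.04): continuation = e^(−0.1)·[0.5690·71.2956 + 0.4310·116.9256] = 82.3075; exercise value = 96.9625 > continuation, so V_dd = 96.9625 (exercise)
Node u (S = 195.8): continuation = e^(−0.1)·[0.5690·0.0000 + 0.4310·27.8066] = 10.8451; exercise value = 0.0000 ≤ continuation, so V_u = 10.8451
Node d (S = 87.75): continuation = e^(−0.1)·[0.5690·27.8066 + 0.4310·96.9625] = 52.1325; exercise value = 66.2500 > continuation, so V_d = 66.2500 (exercise)
Node 0 (S = 135): continuation = e^(−0.1)·[0.5690·10.8451 + 0.4310·66.2500] = 31.4219; exercise value = 19.0000 ≤ continuation, so V_0 = 31.4219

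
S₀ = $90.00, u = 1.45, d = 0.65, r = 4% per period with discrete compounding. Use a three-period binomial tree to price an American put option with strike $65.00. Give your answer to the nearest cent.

Risk-neutral probability p = (1 + 0.04 − 0.65)/(1.45 − 0.65) = 0.3900/0.8000 = 0.4875
Terminal stock prices: S_uuu = 274.4, S_uud = 123, S_udd = 55.14, S_ddd = 24.72
Terminal payoffs (K − S): max(-209.4, 0) = 0, max(-58, 0) = 0, max(9.864, 0) = 9.864, max(40.28, 0) = 40.28
Node uu (S = 189.2): continuation = 1/1.04·[0.4875·0.0000 + 0.5125·0.0000] = 0.0000; exercise value = 0.0000 ≤ continuation, so V_uu = 0.0000
Node ud (S = 84.83): continuation = 1/1.04·[0.4875·0.0000 + 0.5125·9.8637] = 4.8607; exercise value = 0.0000 ≤ continuation, so V_ud = 4.8607
Node dd (S = 38.03): continuation = 1/1.04·[0.4875·9.8637 + 0.5125·40.2837] = 24.4750; exercise value = 26.9750 > continuation, so V_dd = 26.9750 (exercise)
Node u (S = 130.5): continuation = 1/1.04·[0.4875·0.0000 + 0.5125·4.8607] = 2.3953; exercise value = 0.0000 ≤ continuation, so V_u = 2.3953
Node d (S = 58.5): continuation = 1/1.04·[0.4875·4.8607 + 0.5125·26.9750] = 15.5714; exercise value = 6.5000 ≤ continuation, so V_d = 15.5714
Node 0 (S = 90): continuation = 1/1.04·[0.4875·2.3953 + 0.5125·15.5714] = 8.7962; exercise value = 0.0000 ≤ continuation, so V_0 = 8.7962

$8.80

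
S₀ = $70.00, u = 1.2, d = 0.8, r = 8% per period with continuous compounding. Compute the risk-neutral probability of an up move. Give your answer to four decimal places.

Risk-neutral probability p = (e^0.08 − 0.8)/(1.2 − 0.8) = 0.2833/0.4000 = 0.7082

p = 0.7082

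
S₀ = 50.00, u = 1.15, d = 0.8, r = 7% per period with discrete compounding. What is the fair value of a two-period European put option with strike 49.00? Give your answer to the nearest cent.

1.70

Risk-neutral probability p = (1 + 0.07 − 0.8)/(1.15 − 0.8) = 0.2700/0.3500 = 0.7714
Terminal stock prices: S_uu = 66.12, S_ud = 46, S_dd = 32
Terminal payoffs (K − S): max(-17.12, 0) = 0, max(3, 0) = 3, max(17, 0) = 17
Node u (S = 57.5): V_u = 1/1.07·[0.7714·0.0000 + 0.2286·3.0000] = 0.6409
Node d (S = 40): V_d = 1/1.07·[0.7714·3.0000 + 0.2286·17.0000] = 5.7944
Node 0 (S = 50): V_0 = 1/1.07·[0.7714·0.6409 + 0.2286·5.7944] = 1.6998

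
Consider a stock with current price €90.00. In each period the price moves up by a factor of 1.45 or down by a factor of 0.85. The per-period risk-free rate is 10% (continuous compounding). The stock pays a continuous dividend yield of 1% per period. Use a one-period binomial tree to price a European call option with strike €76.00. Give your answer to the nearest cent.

Per-period risk-free factor R = e^0.1 = 1.1052; dividend-adjusted growth = e^(0.1−0.01) = 1.0942.
Risk-neutral probability p = (1.0942 − 0.85)/(1.45 − 0.85) = 0.2442/0.6000 = 0.4070
Terminal stock prices: S_u = 130.5, S_d = 76.5
Terminal payoffs (S − K): max(54.5, 0) = 54.5, max(0.5, 0) = 0.5
Node 0 (S = 90): V_0 = e^(−0.1)·[0.4070·54.5000 + 0.5930·0.5000] = 20.3368

€20.34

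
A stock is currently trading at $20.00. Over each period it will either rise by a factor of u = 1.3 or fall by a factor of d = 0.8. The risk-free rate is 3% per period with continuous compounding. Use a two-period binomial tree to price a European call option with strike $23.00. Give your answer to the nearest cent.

Risk-neutral probability p = (e^0.03 − 0.8)/(1.3 − 0.8) = 0.2305/0.5000 = 0.4609
Terminal stock prices: S_uu = 33.8, S_ud = 20.8, S_dd = 12.8
Terminal payoffs (S − K): max(10.8, 0) = 10.8, max(-2.2, 0) = 0, max(-10.2, 0) = 0
Node u (S = 26): V_u = e^(−0.03)·[0.4609·10.8000 + 0.5391·0.0000] = 4.8307
Node d (S = 16): V_d = e^(−0.03)·[0.4609·0.0000 + 0.5391·0.0000] = 0.0000
Node 0 (S = 20): V_0 = e^(−0.03)·[0.4609·4.8307 + 0.5391·0.0000] = 2.1607

$2.16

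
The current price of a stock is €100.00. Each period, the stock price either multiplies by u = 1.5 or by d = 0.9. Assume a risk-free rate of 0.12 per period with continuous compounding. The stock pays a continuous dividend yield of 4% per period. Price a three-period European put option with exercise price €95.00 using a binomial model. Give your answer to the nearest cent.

Per-period risk-free factor R = e^0.12 = 1.1275; dividend-adjusted growth = e^(0.12−0.04) = 1.0833.
Risk-neutral probability p = (1.0833 − 0.9)/(1.5 − 0.9) = 0.1833/0.6000 = 0.3055
Terminal stock prices: S_uuu = 337.5, S_uud = 202.5, S_udd = 121.5, S_ddd = 72.9
Terminal payoffs (K − S): max(-242.5, 0) = 0, max(-107.5, 0) = 0, max(-26.5, 0) = 0, max(22.1, 0) = 22.1
Node uu (S = 225): V_uu = e^(−0.12)·[0.3055·0.0000 + 0.6945·0.0000] = 0.0000
Node ud (S = 135): V_ud = e^(−0.12)·[0.3055·0.0000 + 0.6945·0.0000] = 0.0000
Node dd (S = 81): V_dd = e^(−0.12)·[0.3055·0.0000 + 0.6945·22.1000] = 13.6133
Node u (S = 150): V_u = e^(−0.12)·[0.3055·0.0000 + 0.6945·0.0000] = 0.0000
Node d (S = 90): V_d = e^(−0.12)·[0.3055·0.0000 + 0.6945·13.6133] = 8.3856
Node 0 (S = 100): V_0 = e^(−0.12)·[0.3055·0.0000 + 0.6945·8.3856] = 5.1654

€5.17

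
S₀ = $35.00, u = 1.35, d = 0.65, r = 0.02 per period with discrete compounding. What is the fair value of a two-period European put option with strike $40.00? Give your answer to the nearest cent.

Risk-neutral probability p = (1 + 0.02 − 0.65)/(1.35 − 0.65) = 0.3700/0.7000 = 0.5286
Terminal stock prices: S_uu = 63.79, S_ud = 30.71, S_dd = 14.79
Terminal payoffs (K − S): max(-23.79, 0) = 0, max(9.287, 0) = 9.287, max(25.21, 0) = 25.21
Node u (S = 47.25): V_u = 1/1.02·[0.5286·0.0000 + 0.4714·9.2875] = 4.2925
Node d (S = 22.75): V_d = 1/1.02·[0.5286·9.2875 + 0.4714·25.2125] = 16.4657
Node 0 (S = 35): V_0 = 1/1.02·[0.5286·4.2925 + 0.4714·16.4657] = 9.8346

$9.83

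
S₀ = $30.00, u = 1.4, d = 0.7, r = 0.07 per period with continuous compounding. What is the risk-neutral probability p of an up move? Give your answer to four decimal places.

p = 0.5322

Risk-neutral probability p = (e^0.07 − 0.7)/(1.4 − 0.7) = 0.3725/0.7000 = 0.5322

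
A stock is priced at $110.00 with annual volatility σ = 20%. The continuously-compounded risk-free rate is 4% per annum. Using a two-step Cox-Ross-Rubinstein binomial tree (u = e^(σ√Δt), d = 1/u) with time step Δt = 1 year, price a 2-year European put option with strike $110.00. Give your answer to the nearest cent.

CRR parameters: u = e^(σ√Δt) = e^(0.2·√1) = 1.2214, d = 1/u = 0.8187
Per-period rate: rΔt = 0.04·1 = 0.04, so R = e^0.04 = 1.0408
Risk-neutral probability p = (e^0.04 − 0.8187)/(1.2214 − 0.8187) = 0.2221/0.4027 = 0.5515
Terminal stock prices: S_uu = 164.1, S_ud = 110, S_dd = 73.74
Terminal payoffs (K − S): max(-54.1, 0) = 0, max(0, 0) = 0, max(36.26, 0) = 36.26
Node u (S = 134.4): V_u = e^(−0.04)·[0.5515·0.0000 + 0.4485·0.0000] = 0.0000
Node d (S = 90.06): V_d = e^(−0.04)·[0.5515·0.0000 + 0.4485·36.2648] = 15.6265
Node 0 (S = 110): V_0 = e^(−0.04)·[0.5515·0.0000 + 0.4485·15.6265] = 6.7334

$6.73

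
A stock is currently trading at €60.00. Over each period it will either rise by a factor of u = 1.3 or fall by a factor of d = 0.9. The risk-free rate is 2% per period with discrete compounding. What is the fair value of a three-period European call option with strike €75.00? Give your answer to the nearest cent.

Risk-neutral probability p = (1 + 0.02 − 0.9)/(1.3 − 0.9) = 0.1200/0.4000 = 0.3000
Terminal stock prices: S_uuu = 131.8, S_uud = 91.26, S_udd = 63.18, S_ddd = 43.74
Terminal payoffs (S − K): max(56.82, 0) = 56.82, max(16.26, 0) = 16.26, max(-11.82, 0) = 0, max(-31.26, 0) = 0
Node uu (S = 101.4): V_uu = 1/1.02·[0.3000·56.8200 + 0.7000·16.2600] = 27.8706
Node ud (S = 70.2): V_ud = 1/1.02·[0.3000·16.2600 + 0.7000·0.0000] = 4.7824
Node dd (S = 48.6): V_dd = 1/1.02·[0.3000·0.0000 + 0.7000·0.0000] = 0.0000
Node u (S = 78): V_u = 1/1.02·[0.3000·27.8706 + 0.7000·4.7824] = 11.4792
Node d (S = 54): V_d = 1/1.02·[0.3000·4.7824 + 0.7000·0.0000] = 1.4066
Node 0 (S = 60): V_0 = 1/1.02·[0.3000·11.4792 + 0.7000·1.4066] = 4.3415

€4.34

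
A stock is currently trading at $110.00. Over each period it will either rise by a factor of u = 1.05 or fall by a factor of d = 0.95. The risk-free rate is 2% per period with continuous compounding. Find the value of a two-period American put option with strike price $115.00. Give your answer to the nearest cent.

$5.00

Risk-neutral probability p = (e^0.02 − 0.95)/(1.05 − 0.95) = 0.0702/0.1000 = 0.7020
Terminal stock prices: S_uu = 121.3, S_ud = 109.7, S_dd = 99.27
Terminal payoffs (K − S): max(-6.275, 0) = 0, max(5.275, 0) = 5.275, max(15.73, 0) = 15.73
Node u (S = 115.5): continuation = e^(−0.02)·[0.7020·0.0000 + 0.2980·5.2750] = 1.5408; exercise value = 0.0000 ≤ continuation, so V_u = 1.5408
Node d (S = 104.5): continuation = e^(−0.02)·[0.7020·5.2750 + 0.2980·15.7250] = 8.2228; exercise value = 10.5000 > continuation, so V_d = 10.5000 (exercise)
Node 0 (S = 110): continuation = e^(−0.02)·[0.7020·1.5408 + 0.2980·10.5000] = 4.1271; exercise value = 5.0000 > continuation, so V_0 = 5.0000 (exercise)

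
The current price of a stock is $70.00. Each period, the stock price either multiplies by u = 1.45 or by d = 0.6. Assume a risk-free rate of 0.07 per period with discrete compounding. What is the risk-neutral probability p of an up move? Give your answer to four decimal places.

p = 0.5529

Risk-neutral probability p = (1 + 0.07 − 0.6)/(1.45 − 0.6) = 0.4700/0.8500 = 0.5529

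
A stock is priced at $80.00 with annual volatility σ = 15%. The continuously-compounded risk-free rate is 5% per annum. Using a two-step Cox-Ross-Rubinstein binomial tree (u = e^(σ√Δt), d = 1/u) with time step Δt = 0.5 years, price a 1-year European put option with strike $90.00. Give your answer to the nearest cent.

CRR parameters: u = e^(σ√Δt) = e^(0.15·√0.5) = 1.1119, d = 1/u = 0.8994
Per-period rate: rΔt = 0.05·0.5 = 0.025, so R = e^0.025 = 1.0253
Risk-neutral probability p = (e^0.025 − 0.8994)/(1.1119 − 0.8994) = 0.1259/0.2125 = 0.5926
Terminal stock prices: S_uu = 98.9, S_ud = 80, S_dd = 64.71
Terminal payoffs (K − S): max(-8.905, 0) = 0, max(10, 0) = 10, max(25.29, 0) = 25.29
Node u (S = 88.95): V_u = e^(−0.025)·[0.5926·0.0000 + 0.4074·10.0000] = 3.9732
Node d (S = 71.95): V_d = e^(−0.025)·[0.5926·10.0000 + 0.4074·25.2914] = 15.8287
Node 0 (S = 80): V_0 = e^(−0.025)·[0.5926·3.9732 + 0.4074·15.8287] = 8.5855

$8.59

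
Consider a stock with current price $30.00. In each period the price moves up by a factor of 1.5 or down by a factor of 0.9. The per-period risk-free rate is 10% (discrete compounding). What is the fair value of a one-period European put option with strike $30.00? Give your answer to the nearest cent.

Risk-neutral probability p = (1 + 0.1 − 0.9)/(1.5 − 0.9) = 0.2000/0.6000 = 0.3333
Terminal stock prices: S_u = 45, S_d = 27
Terminal payoffs (K − S): max(-15, 0) = 0, max(3, 0) = 3
Node 0 (S = 30): V_0 = 1/1.1·[0.3333·0.0000 + 0.6667·3.0000] = 1.8182

$1.82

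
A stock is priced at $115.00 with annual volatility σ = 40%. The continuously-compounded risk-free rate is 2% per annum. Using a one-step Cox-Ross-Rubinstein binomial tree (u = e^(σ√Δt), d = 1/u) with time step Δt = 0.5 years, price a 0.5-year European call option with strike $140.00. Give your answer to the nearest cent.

CRR parameters: u = e^(σ√Δt) = e^(0.4·√0.5) = 1.3269, d = 1/u = 0.7536
Per-period rate: rΔt = 0.02·0.5 = 0.01, so R = e^0.01 = 1.0101
Risk-neutral probability p = (e^0.01 − 0.7536)/(1.3269 − 0.7536) = 0.2564/0.5733 = 0.4473
Terminal stock prices: S_u = 152.6, S_d = 86.67
Terminal payoffs (S − K): max(12.59, 0) = 12.59, max(-53.33, 0) = 0
Node 0 (S = 115): V_0 = e^(−0.01)·[0.4473·12.5931 + 0.5527·0.0000] = 5.5767

$5.58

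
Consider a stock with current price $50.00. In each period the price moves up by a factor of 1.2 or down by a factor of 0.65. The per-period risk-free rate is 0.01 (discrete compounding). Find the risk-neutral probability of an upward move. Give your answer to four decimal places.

Risk-neutral probability p = (1 + 0.01 − 0.65)/(1.2 − 0.65) = 0.3600/0.5500 = 0.6545

p = 0.6545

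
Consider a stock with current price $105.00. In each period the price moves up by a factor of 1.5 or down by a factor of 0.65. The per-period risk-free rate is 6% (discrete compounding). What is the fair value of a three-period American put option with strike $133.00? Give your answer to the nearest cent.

$38.83

Risk-neutral probability p = (1 + 0.06 − 0.65)/(1.5 − 0.65) = 0.4100/0.8500 = 0.4824
Terminal stock prices: S_uuu = 354.4, S_uud = 153.6, S_udd = 66.54, S_ddd = 28.84
Terminal payoffs (K − S): max(-221.4, 0) = 0, max(-20.56, 0) = 0, max(66.46, 0) = 66.46, max(104.2, 0) = 104.2
Node uu (S = 236.2): continuation = 1/1.06·[0.4824·0.0000 + 0.5176·0.0000] = 0.0000; exercise value = 0.0000 ≤ continuation, so V_uu = 0.0000
Node ud (S = 102.4): continuation = 1/1.06·[0.4824·0.0000 + 0.5176·66.4562] = 32.4537; exercise value = 30.6250 ≤ continuation, so V_ud = 32.4537
Node dd (S = 44.36): continuation = 1/1.06·[0.4824·66.4562 + 0.5176·104.1644] = 81.1092; exercise value = 88.6375 > continuation, so V_dd = 88.6375 (exercise)
Node u (S = 157.5): continuation = 1/1.06·[0.4824·0.0000 + 0.5176·32.4537] = 15.8486; exercise value = 0.0000 ≤ continuation, so V_u = 15.8486
Node d (S = 68.25): continuation = 1/1.06·[0.4824·32.4537 + 0.5176·88.6375] = 58.0538; exercise value = 64.7500 > continuation, so V_d = 64.7500 (exercise)
Node 0 (S = 105): continuation = 1/1.06·[0.4824·15.8486 + 0.5176·64.7500] = 38.8323; exercise value = 28.0000 ≤ continuation, so V_0 = 38.8323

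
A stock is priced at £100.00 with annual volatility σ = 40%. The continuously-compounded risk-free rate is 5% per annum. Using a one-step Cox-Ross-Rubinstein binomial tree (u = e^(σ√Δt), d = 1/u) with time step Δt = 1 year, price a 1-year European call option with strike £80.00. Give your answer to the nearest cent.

CRR parameters: u = e^(σ√Δt) = e^(0.4·√1) = 1.4918, d = 1/u = 0.6703
Per-period rate: rΔt = 0.05·1 = 0.05, so R = e^0.05 = 1.0513
Risk-neutral probability p = (e^0.05 − 0.6703)/(1.4918 − 0.6703) = 0.3810/0.8215 = 0.4637
Terminal stock prices: S_u = 149.2, S_d = 67.03
Terminal payoffs (S − K): max(69.18, 0) = 69.18, max(-12.97, 0) = 0
Node 0 (S = 100): V_0 = e^(−0.05)·[0.4637·69.1825 + 0.5363·0.0000] = 30.5169

£30.52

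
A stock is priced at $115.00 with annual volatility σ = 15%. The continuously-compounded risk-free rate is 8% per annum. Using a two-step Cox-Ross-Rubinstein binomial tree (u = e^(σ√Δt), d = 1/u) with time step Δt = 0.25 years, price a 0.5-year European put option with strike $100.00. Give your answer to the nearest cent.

CRR parameters: u = e^(σ√Δt) = e^(0.15·√0.25) = 1.0779, d = 1/u = 0.9277
Per-period rate: rΔt = 0.08·0.25 = 0.02, so R = e^0.02 = 1.0202
Risk-neutral probability p = (e^0.02 − 0.9277)/(1.0779 − 0.9277) = 0.0925/0.1501 = 0.6158
Terminal stock prices: S_uu = 133.6, S_ud = 115, S_dd = 98.98
Terminal payoffs (K − S): max(-33.61, 0) = 0, max(-15, 0) = 0, max(1.019, 0) = 1.019
Node u (S = 124): V_u = e^(−0.02)·[0.6158·0.0000 + 0.3842·0.0000] = 0.0000
Node d (S = 106.7): V_d = e^(−0.02)·[0.6158·0.0000 + 0.3842·1.0186] = 0.3836
Node 0 (S = 115): V_0 = e^(−0.02)·[0.6158·0.0000 + 0.3842·0.3836] = 0.1445

$0.14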